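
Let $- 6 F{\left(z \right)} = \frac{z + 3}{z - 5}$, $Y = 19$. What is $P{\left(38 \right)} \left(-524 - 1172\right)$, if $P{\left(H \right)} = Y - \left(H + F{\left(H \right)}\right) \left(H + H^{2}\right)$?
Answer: $\frac{3133655104}{33} \approx 9.4959 \cdot 10^{7}$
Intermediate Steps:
$F{\left(z \right)} = - \frac{3 + z}{6 \left(-5 + z\right)}$ ($F{\left(z \right)} = - \frac{\left(z + 3\right) \frac{1}{z - 5}}{6} = - \frac{\left(3 + z\right) \frac{1}{-5 + z}}{6} = - \frac{\frac{1}{-5 + z} \left(3 + z\right)}{6} = - \frac{3 + z}{6 \left(-5 + z\right)}$)
$P{\left(H \right)} = 19 - \left(H + H^{2}\right) \left(H + \frac{-3 - H}{6 \left(-5 + H\right)}\right)$ ($P{\left(H \right)} = 19 - \left(H + \frac{-3 - H}{6 \left(-5 + H\right)}\right) \left(H + H^{2}\right) = 19 - \left(H + H^{2}\right) \left(H + \frac{-3 - H}{6 \left(-5 + H\right)}\right)$)
$P{\left(38 \right)} \left(-524 - 1172\right) = \frac{-570 - 6 \cdot 38^{4} + 25 \cdot 38^{3} + 34 \cdot 38^{2} + 117 \cdot 38}{6 \left(-5 + 38\right)} \left(-524 - 1172\right) = \frac{-570 - 12510816 + 25 \cdot 54872 + 34 \cdot 1444 + 4446}{6 \cdot 33} \left(-1696\right) = \frac{1}{6} \cdot \frac{1}{33} \left(-570 - 12510816 + 1371800 + 49096 + 4446\right) \left(-1696\right) = \frac{1}{6} \cdot \frac{1}{33} \left(-11086044\right) \left(-1696\right) = \left(- \frac{1847674}{33}\right) \left(-1696\right) = \frac{3133655104}{33}$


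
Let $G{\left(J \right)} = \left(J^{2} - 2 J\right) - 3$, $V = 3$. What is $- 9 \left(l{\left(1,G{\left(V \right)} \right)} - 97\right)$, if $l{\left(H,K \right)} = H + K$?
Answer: $864$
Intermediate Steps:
$G{\left(J \right)} = -3 + J^{2} - 2 J$
$- 9 \left(l{\left(1,G{\left(V \right)} \right)} - 97\right) = - 9 \left(\left(1 - \left(9 - 9\right)\right) - 97\right) = - 9 \left(\left(1 - 0\right) - 97\right) = - 9 \left(\left(1 + 0\right) - 97\right) = - 9 \left(1 - 97\right) = \left(-9\right) \left(-96\right) = 864$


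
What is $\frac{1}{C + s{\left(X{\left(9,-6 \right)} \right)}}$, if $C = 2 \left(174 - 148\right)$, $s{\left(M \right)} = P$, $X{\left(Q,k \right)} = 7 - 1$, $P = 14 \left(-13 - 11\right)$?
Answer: $- \frac{1}{284} \approx -0.0035211$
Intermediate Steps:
$P = -336$ ($P = 14 \left(-24\right) = -336$)
$X{\left(Q,k \right)} = 6$
$s{\left(M \right)} = -336$
$C = 52$ ($C = 2 \cdot 26 = 52$)
$\frac{1}{C + s{\left(X{\left(9,-6 \right)} \right)}} = \frac{1}{52 - 336} = \frac{1}{-284} = - \frac{1}{284}$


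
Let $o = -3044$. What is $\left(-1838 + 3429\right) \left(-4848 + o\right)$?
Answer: $-12556172$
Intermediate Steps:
$\left(-1838 + 3429\right) \left(-4848 + o\right) = \left(-1838 + 3429\right) \left(-4848 - 3044\right) = 1591 \left(-7892\right) = -12556172$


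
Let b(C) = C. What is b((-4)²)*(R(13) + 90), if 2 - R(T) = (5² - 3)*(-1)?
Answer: 1824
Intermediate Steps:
R(T) = 24 (R(T) = 2 - (5² - 3)*(-1) = 2 - (25 - 3)*(-1) = 2 - 22*(-1) = 2 - 1*(-22) = 2 + 22 = 24)
b((-4)²)*(R(13) + 90) = (-4)²*(24 + 90) = 16*114 = 1824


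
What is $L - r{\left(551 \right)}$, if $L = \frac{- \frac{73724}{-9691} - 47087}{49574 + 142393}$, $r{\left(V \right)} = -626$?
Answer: $\frac{388041409643}{620117399} \approx 625.75$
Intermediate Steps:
$L = - \frac{152082131}{620117399}$ ($L = \frac{\left(-73724\right) \left(- \frac{1}{9691}\right) - 47087}{191967} = \left(\frac{73724}{9691} - 47087\right) \frac{1}{191967} = \left(- \frac{456246393}{9691}\right) \frac{1}{191967} = - \frac{152082131}{620117399} \approx -0.24525$)
$L - r{\left(551 \right)} = - \frac{152082131}{620117399} - -626 = - \frac{152082131}{620117399} + 626 = \frac{388041409643}{620117399}$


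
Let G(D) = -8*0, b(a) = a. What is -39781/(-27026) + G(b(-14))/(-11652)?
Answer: 39781/27026 ≈ 1.4720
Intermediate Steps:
G(D) = 0
-39781/(-27026) + G(b(-14))/(-11652) = -39781/(-27026) + 0/(-11652) = -39781*(-1/27026) + 0*(-1/11652) = 39781/27026 + 0 = 39781/27026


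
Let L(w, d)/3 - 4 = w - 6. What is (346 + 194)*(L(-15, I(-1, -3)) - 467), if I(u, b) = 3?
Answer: -279720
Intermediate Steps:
L(w, d) = -6 + 3*w (L(w, d) = 12 + 3*(w - 6) = 12 + 3*(-6 + w) = 12 + (-18 + 3*w) = -6 + 3*w)
(346 + 194)*(L(-15, I(-1, -3)) - 467) = (346 + 194)*((-6 + 3*(-15)) - 467) = 540*((-6 - 45) - 467) = 540*(-51 - 467) = 540*(-518) = -279720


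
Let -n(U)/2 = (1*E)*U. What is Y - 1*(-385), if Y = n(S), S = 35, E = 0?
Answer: 385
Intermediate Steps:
n(U) = 0 (n(U) = -2*1*0*U = -0*U = -2*0 = 0)
Y = 0
Y - 1*(-385) = 0 - 1*(-385) = 0 + 385 = 385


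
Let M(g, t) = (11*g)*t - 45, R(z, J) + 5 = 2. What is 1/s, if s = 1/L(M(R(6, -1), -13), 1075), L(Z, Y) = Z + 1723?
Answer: 2107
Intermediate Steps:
R(z, J) = -3 (R(z, J) = -5 + 2 = -3)
M(g, t) = -45 + 11*g*t (M(g, t) = 11*g*t - 45 = -45 + 11*g*t)
L(Z, Y) = 1723 + Z
s = 1/2107 (s = 1/(1723 + (-45 + 11*(-3)*(-13))) = 1/(1723 + (-45 + 429)) = 1/(1723 + 384) = 1/2107 ≈ 0.00047461)
1/s = 1/(1/2107) = 2107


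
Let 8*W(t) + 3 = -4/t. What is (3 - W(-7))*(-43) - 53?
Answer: -10923/56 ≈ -195.05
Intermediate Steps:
W(t) = -3/8 - 1/(2*t) (W(t) = -3/8 + (-4/t)/8 = -3/8 - 1/(2*t))
(3 - W(-7))*(-43) - 53 = (3 - (-4 - 3*(-7))/(8*(-7)))*(-43) - 53 = (3 - (-1)*(-4 + 21)/(8*7))*(-43) - 53 = (3 - (-1)*17/(8*7))*(-43) - 53 = (3 - 1*(-17/56))*(-43) - 53 = (3 + 17/56)*(-43) - 53 = (185/56)*(-43) - 53 = -7955/56 - 53 = -10923/56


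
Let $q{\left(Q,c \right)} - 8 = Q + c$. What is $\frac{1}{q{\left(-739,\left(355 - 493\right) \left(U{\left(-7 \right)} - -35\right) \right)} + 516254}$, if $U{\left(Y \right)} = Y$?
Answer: $\frac{1}{511659} \approx 1.9544 \cdot 10^{-6}$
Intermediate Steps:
$q{\left(Q,c \right)} = 8 + Q + c$ ($q{\left(Q,c \right)} = 8 + \left(Q + c\right) = 8 + Q + c$)
$\frac{1}{q{\left(-739,\left(355 - 493\right) \left(U{\left(-7 \right)} - -35\right) \right)} + 516254} = \frac{1}{\left(8 - 739 + \left(355 - 493\right) \left(-7 - -35\right)\right) + 516254} = \frac{1}{\left(8 - 739 - 138 \left(-7 + 35\right)\right) + 516254} = \frac{1}{\left(8 - 739 - 3864\right) + 516254} = \frac{1}{-4595 + 516254} = \frac{1}{511659}$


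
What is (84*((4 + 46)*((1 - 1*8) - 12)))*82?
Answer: -6543600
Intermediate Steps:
(84*((4 + 46)*((1 - 1*8) - 12)))*82 = (84*(50*((1 - 8) - 12)))*82 = (84*(50*(-7 - 12)))*82 = (84*(50*(-19)))*82 = (84*(-950))*82 = -79800*82 = -6543600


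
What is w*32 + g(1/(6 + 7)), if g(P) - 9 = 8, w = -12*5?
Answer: -1903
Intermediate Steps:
w = -60
g(P) = 17 (g(P) = 9 + 8 = 17)
w*32 + g(1/(6 + 7)) = -60*32 + 17 = -1920 + 17 = -1903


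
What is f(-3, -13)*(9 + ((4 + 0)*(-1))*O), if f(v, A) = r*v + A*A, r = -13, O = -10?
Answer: 10192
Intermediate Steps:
f(v, A) = A² - 13*v (f(v, A) = -13*v + A*A = -13*v + A² = A² - 13*v)
f(-3, -13)*(9 + ((4 + 0)*(-1))*O) = ((-13)² - 13*(-3))*(9 + ((4 + 0)*(-1))*(-10)) = (169 + 39)*(9 + (4*(-1))*(-10)) = 208*(9 - 4*(-10)) = 208*(9 + 40) = 208*49 = 10192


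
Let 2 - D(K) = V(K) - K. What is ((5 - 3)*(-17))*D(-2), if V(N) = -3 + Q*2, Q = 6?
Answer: 306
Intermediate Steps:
V(N) = 9 (V(N) = -3 + 6*2 = -3 + 12 = 9)
D(K) = -7 + K (D(K) = 2 - (9 - K) = 2 + (-9 + K) = -7 + K)
((5 - 3)*(-17))*D(-2) = ((5 - 3)*(-17))*(-7 - 2) = (2*(-17))*(-9) = -34*(-9) = 306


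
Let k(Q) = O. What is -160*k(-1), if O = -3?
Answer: 480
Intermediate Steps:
k(Q) = -3
-160*k(-1) = -160*(-3) = -1*(-480) = 480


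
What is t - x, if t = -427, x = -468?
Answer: 41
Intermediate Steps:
t - x = -427 - 1*(-468) = -427 + 468 = 41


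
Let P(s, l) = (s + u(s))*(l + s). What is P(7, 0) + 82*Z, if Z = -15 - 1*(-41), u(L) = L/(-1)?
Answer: 2132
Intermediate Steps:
u(L) = -L (u(L) = L*(-1) = -L)
P(s, l) = 0 (P(s, l) = (s - s)*(l + s) = 0*(l + s) = 0)
Z = 26 (Z = -15 + 41 = 26)
P(7, 0) + 82*Z = 0 + 82*26 = 0 + 2132 = 2132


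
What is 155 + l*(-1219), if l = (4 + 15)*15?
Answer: -347260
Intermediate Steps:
l = 285 (l = 19*15 = 285)
155 + l*(-1219) = 155 + 285*(-1219) = 155 - 347415 = -347260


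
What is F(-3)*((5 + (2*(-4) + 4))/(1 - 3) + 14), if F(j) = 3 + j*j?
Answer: 162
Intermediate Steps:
F(j) = 3 + j**2
F(-3)*((5 + (2*(-4) + 4))/(1 - 3) + 14) = (3 + (-3)**2)*((5 + (2*(-4) + 4))/(1 - 3) + 14) = (3 + 9)*((5 + (-8 + 4))/(-2) + 14) = 12*((5 - 4)*(-1/2) + 14) = 12*(1*(-1/2) + 14) = 12*(-1/2 + 14) = 12*(27/2) = 162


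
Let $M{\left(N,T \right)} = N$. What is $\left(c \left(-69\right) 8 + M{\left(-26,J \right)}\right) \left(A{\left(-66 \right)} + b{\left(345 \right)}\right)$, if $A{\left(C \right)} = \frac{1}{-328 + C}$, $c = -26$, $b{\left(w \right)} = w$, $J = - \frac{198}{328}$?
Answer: $\frac{973659427}{197} \approx 4.9424 \cdot 10^{6}$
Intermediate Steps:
$J = - \frac{99}{164}$ ($J = \left(-198\right) \frac{1}{328} = - \frac{99}{164} \approx -0.60366$)
$\left(c \left(-69\right) 8 + M{\left(-26,J \right)}\right) \left(A{\left(-66 \right)} + b{\left(345 \right)}\right) = \left(\left(-26\right) \left(-69\right) 8 - 26\right) \left(\frac{1}{-328 - 66} + 345\right) = \left(1794 \cdot 8 - 26\right) \left(\frac{1}{-394} + 345\right) = \left(14352 - 26\right) \left(- \frac{1}{394} + 345\right) = 14326 \cdot \frac{135929}{394} = \frac{973659427}{197}$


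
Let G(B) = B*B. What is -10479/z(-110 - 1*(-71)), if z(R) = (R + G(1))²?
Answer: -10479/1444 ≈ -7.2569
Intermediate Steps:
G(B) = B²
z(R) = (1 + R)² (z(R) = (R + 1²)² = (R + 1)² = (1 + R)²)
-10479/z(-110 - 1*(-71)) = -10479/(1 + (-110 - 1*(-71)))² = -10479/(1 + (-110 + 71))² = -10479/(1 - 39)² = -10479/((-38)²) = -10479/1444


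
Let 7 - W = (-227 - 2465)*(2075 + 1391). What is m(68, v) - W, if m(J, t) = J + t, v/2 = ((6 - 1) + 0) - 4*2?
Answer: -9330417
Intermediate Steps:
W = 9330479 (W = 7 - (-227 - 2465)*(2075 + 1391) = 7 - (-2692)*3466 = 7 - 1*(-9330472) = 7 + 9330472 = 9330479)
v = -6 (v = 2*(((6 - 1) + 0) - 4*2) = 2*((5 + 0) - 8) = 2*(5 - 8) = 2*(-3) = -6)
m(68, v) - W = (68 - 6) - 1*9330479 = 62 - 9330479 = -9330417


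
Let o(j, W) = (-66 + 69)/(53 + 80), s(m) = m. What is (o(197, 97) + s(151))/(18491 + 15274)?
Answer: 20086/4490745 ≈ 0.0044728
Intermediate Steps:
o(j, W) = 3/133
(o(197, 97) + s(151))/(18491 + 15274) = (3/133 + 151)/(18491 + 15274) = (20086/133)/33765 = (20086/133)*(1/33765) = 20086/4490745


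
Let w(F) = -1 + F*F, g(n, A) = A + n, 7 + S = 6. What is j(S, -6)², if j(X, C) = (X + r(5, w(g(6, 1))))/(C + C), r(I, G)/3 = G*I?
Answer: 516961/144 ≈ 3590.0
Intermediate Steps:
S = -1 (S = -7 + 6 = -1)
w(F) = -1 + F²
r(I, G) = 3*G*I (r(I, G) = 3*(G*I) = 3*G*I)
j(X, C) = (720 + X)/(2*C) (j(X, C) = (X + 3*(-1 + (1 + 6)²)*5)/(C + C) = (X + 3*(-1 + 7²)*5)/((2*C)) = (X + 3*(-1 + 49)*5)*(1/(2*C)) = (X + 3*48*5)*(1/(2*C)) = (X + 720)*(1/(2*C)) = (720 + X)*(1/(2*C)) = (720 + X)/(2*C))
j(S, -6)² = ((½)*(720 - 1)/(-6))² = ((½)*(-⅙)*719)² = (-719/12)² = 516961/144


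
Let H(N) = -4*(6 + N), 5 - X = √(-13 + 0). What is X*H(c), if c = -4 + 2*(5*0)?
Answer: -40 + 8*I*√13 ≈ -40.0 + 28.844*I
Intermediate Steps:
X = 5 - I*√13 (X = 5 - √(-13 + 0) = 5 - √(-13) = 5 - I*√13 ≈ 5.0 - 3.6056*I)
c = -4 (c = -4 + 2*0 = -4 + 0 = -4)
H(N) = -24 - 4*N
X*H(c) = (5 - I*√13)*(-24 - 4*(-4)) = (5 - I*√13)*(-24 + 16) = (5 - I*√13)*(-8) = -40 + 8*I*√13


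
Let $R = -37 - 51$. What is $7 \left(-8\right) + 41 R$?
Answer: $-3664$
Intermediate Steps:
$R = -88$
$7 \left(-8\right) + 41 R = 7 \left(-8\right) + 41 \left(-88\right) = -56 - 3608 = -3664$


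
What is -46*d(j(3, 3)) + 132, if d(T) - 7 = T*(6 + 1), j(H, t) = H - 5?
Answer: 454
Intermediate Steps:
j(H, t) = -5 + H
d(T) = 7 + 7*T (d(T) = 7 + T*(6 + 1) = 7 + T*7 = 7 + 7*T)
-46*d(j(3, 3)) + 132 = -46*(7 + 7*(-5 + 3)) + 132 = -46*(7 + 7*(-2)) + 132 = -46*(7 - 14) + 132 = -46*(-7) + 132 = 322 + 132 = 454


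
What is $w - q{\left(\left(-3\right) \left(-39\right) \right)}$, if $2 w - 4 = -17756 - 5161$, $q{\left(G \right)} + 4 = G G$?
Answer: $- \frac{50283}{2} \approx -25142.0$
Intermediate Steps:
$q{\left(G \right)} = -4 + G^{2}$ ($q{\left(G \right)} = -4 + G G = -4 + G^{2}$)
$w = - \frac{22913}{2}$ ($w = 2 + \frac{-17756 - 5161}{2} = 2 + \frac{1}{2} \left(-22917\right) = 2 - \frac{22917}{2} = - \frac{22913}{2} \approx -11457.0$)
$w - q{\left(\left(-3\right) \left(-39\right) \right)} = - \frac{22913}{2} - \left(-4 + \left(\left(-3\right) \left(-39\right)\right)^{2}\right) = - \frac{22913}{2} - \left(-4 + 117^{2}\right) = - \frac{22913}{2} - \left(-4 + 13689\right) = - \frac{22913}{2} - 13685 = - \frac{50283}{2}$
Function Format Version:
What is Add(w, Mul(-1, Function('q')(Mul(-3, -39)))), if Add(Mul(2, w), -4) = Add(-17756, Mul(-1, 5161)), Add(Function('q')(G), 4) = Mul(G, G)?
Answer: Rational(-50283, 2) ≈ -25142.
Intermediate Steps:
Function('q')(G) = Add(-4, Pow(G, 2)) (Function('q')(G) = Add(-4, Mul(G, G)) = Add(-4, Pow(G, 2)))
w = Rational(-22913, 2) (w = Add(2, Mul(Rational(1, 2), Add(-17756, Mul(-1, 5161)))) = Add(2, Mul(Rational(1, 2), Add(-17756, -5161))) = Add(2, Mul(Rational(1, 2), -22917)) = Add(2, Rational(-22917, 2)) = Rational(-22913, 2) ≈ -11457.)
Add(w, Mul(-1, Function('q')(Mul(-3, -39)))) = Add(Rational(-22913, 2), Mul(-1, Add(-4, Pow(Mul(-3, -39), 2)))) = Add(Rational(-22913, 2), Mul(-1, Add(-4, Pow(117, 2)))) = Add(Rational(-22913, 2), Mul(-1, Add(-4, 13689))) = Add(Rational(-22913, 2), Mul(-1, 13685)) = Add(Rational(-22913, 2), -13685) = Rational(-50283, 2)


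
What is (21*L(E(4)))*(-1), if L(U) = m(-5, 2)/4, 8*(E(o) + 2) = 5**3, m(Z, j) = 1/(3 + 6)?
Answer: -7/12 ≈ -0.58333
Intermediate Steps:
m(Z, j) = 1/9
E(o) = 109/8 (E(o) = -2 + (1/8)*5**3 = -2 + (1/8)*125 = -2 + 125/8 = 109/8)
L(U) = 1/36 (L(U) = (1/9)/4 = (1/9)*(1/4) = 1/36)
(21*L(E(4)))*(-1) = (21*(1/36))*(-1) = (7/12)*(-1) = -7/12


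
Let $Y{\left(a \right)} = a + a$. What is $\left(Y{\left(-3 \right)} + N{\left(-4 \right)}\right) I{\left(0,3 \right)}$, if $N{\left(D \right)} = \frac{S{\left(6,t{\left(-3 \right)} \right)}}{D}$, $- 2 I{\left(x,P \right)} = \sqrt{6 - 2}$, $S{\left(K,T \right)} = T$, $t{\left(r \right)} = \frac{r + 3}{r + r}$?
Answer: $6$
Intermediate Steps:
$t{\left(r \right)} = \frac{3 + r}{2 r}$
$I{\left(x,P \right)} = -1$ ($I{\left(x,P \right)} = - \frac{\sqrt{6 - 2}}{2} = - \frac{\sqrt{4}}{2} = \left(- \frac{1}{2}\right) 2 = -1$)
$N{\left(D \right)} = 0$ ($N{\left(D \right)} = \frac{\frac{1}{2} \frac{1}{-3} \left(3 - 3\right)}{D} = \frac{\frac{1}{2} \left(- \frac{1}{3}\right) 0}{D} = \frac{0}{D} = 0$)
$Y{\left(a \right)} = 2 a$
$\left(Y{\left(-3 \right)} + N{\left(-4 \right)}\right) I{\left(0,3 \right)} = \left(2 \left(-3\right) + 0\right) \left(-1\right) = \left(-6 + 0\right) \left(-1\right) = \left(-6\right) \left(-1\right) = 6$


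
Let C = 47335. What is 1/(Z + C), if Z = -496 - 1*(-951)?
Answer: 1/47790 ≈ 2.0925e-5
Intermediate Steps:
Z = 455 (Z = -496 + 951 = 455)
1/(Z + C) = 1/(455 + 47335) = 1/47790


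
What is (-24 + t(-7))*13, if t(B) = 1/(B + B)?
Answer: -4381/14 ≈ -312.93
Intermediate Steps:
t(B) = 1/(2*B)
(-24 + t(-7))*13 = (-24 + (½)/(-7))*13 = (-24 + (½)*(-⅐))*13 = (-24 - 1/14)*13 = -337/14*13 = -4381/14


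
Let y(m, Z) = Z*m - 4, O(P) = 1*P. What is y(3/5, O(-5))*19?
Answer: -133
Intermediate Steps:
O(P) = P
y(m, Z) = -4 + Z*m
y(3/5, O(-5))*19 = (-4 - 15/5)*19 = (-4 - 5*⅗)*19 = (-4 - 3)*19 = -7*19 = -133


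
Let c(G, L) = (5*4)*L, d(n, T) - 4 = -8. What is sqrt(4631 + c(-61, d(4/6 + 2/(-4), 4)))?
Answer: sqrt(4551) ≈ 67.461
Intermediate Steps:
d(n, T) = -4 (d(n, T) = 4 - 8 = -4)
c(G, L) = 20*L
sqrt(4631 + c(-61, d(4/6 + 2/(-4), 4))) = sqrt(4631 + 20*(-4)) = sqrt(4631 - 80) = sqrt(4551)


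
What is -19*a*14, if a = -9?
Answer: 2394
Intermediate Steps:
-19*a*14 = -19*(-9)*14 = 171*14 = 2394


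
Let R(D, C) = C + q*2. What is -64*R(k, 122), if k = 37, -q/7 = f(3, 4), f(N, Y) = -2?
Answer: -9600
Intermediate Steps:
q = 14 (q = -7*(-2) = 14)
R(D, C) = 28 + C (R(D, C) = C + 14*2 = C + 28 = 28 + C)
-64*R(k, 122) = -64*(28 + 122) = -64*150 = -9600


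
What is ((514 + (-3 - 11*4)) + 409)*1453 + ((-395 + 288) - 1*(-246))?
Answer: 1272967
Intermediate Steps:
((514 + (-3 - 11*4)) + 409)*1453 + ((-395 + 288) - 1*(-246)) = ((514 + (-3 - 44)) + 409)*1453 + (-107 + 246) = ((514 - 47) + 409)*1453 + 139 = (467 + 409)*1453 + 139 = 876*1453 + 139 = 1272828 + 139 = 1272967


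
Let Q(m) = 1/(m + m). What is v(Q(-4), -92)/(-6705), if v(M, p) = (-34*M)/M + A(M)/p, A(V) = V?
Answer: 8341/1644960 ≈ 0.0050706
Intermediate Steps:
Q(m) = 1/(2*m)
v(M, p) = -34 + M/p (v(M, p) = (-34*M)/M + M/p = -34 + M/p)
v(Q(-4), -92)/(-6705) = (-34 + ((1/2)/(-4))/(-92))/(-6705) = (-34 + ((1/2)*(-1/4))*(-1/92))*(-1/6705) = (-34 - 1/8*(-1/92))*(-1/6705) = (-34 + 1/736)*(-1/6705) = -25023/736*(-1/6705) = 8341/1644960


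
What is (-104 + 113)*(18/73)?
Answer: 162/73 ≈ 2.2192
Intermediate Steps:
(-104 + 113)*(18/73) = 9*(18*(1/73)) = 9*(18/73) = 162/73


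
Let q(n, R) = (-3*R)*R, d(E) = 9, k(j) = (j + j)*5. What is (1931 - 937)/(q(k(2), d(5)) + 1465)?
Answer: 497/611 ≈ 0.81342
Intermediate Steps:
k(j) = 10*j (k(j) = (2*j)*5 = 10*j)
q(n, R) = -3*R**2
(1931 - 937)/(q(k(2), d(5)) + 1465) = (1931 - 937)/(-3*9**2 + 1465) = 994/(-3*81 + 1465) = 994/(-243 + 1465) = 994/1222 = 994*(1/1222) = 497/611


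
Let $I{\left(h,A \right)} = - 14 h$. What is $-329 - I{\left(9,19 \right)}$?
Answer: $-203$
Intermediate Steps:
$-329 - I{\left(9,19 \right)} = -329 - \left(-14\right) 9 = -329 - -126 = -329 + 126 = -203$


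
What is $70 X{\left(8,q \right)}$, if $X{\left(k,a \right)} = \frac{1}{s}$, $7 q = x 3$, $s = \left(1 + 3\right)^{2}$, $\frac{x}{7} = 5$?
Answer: $\frac{35}{8} \approx 4.375$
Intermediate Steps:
$x = 35$ ($x = 7 \cdot 5 = 35$)
$s = 16$ ($s = 4^{2} = 16$)
$q = 15$ ($q = \frac{35 \cdot 3}{7} = \frac{1}{7} \cdot 105 = 15$)
$X{\left(k,a \right)} = \frac{1}{16}$
$70 X{\left(8,q \right)} = 70 \cdot \frac{1}{16} = \frac{35}{8}$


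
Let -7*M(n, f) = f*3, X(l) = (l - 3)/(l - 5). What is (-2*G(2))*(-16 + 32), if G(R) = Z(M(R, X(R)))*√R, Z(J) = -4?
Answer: 128*√2 ≈ 181.02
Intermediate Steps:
X(l) = (-3 + l)/(-5 + l)
M(n, f) = -3*f/7 (M(n, f) = -f*3/7 = -3*f/7)
G(R) = -4*√R
(-2*G(2))*(-16 + 32) = (-(-8)*√2)*(-16 + 32) = (8*√2)*16 = 128*√2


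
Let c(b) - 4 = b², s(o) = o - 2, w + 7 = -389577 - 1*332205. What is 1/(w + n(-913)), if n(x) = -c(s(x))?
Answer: -1/1559018 ≈ -6.4143e-7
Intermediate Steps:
w = -721789 (w = -7 + (-389577 - 1*332205) = -7 + (-389577 - 332205) = -7 - 721782 = -721789)
s(o) = -2 + o
c(b) = 4 + b²
n(x) = -4 - (-2 + x)² (n(x) = -(4 + (-2 + x)²) = -4 - (-2 + x)²)
1/(w + n(-913)) = 1/(-721789 + (-4 - (-2 - 913)²)) = 1/(-721789 + (-4 - 1*(-915)²)) = 1/(-721789 + (-4 - 1*837225)) = 1/(-721789 + (-4 - 837225)) = 1/(-721789 - 837229) = 1/(-1559018) = -1/1559018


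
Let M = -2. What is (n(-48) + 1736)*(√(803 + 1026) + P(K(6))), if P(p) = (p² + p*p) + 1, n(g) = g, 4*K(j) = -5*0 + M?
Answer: 2532 + 1688*√1829 ≈ 74722.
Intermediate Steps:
K(j) = -½ (K(j) = (-5*0 - 2)/4 = (0 - 2)/4 = (¼)*(-2) = -½)
P(p) = 1 + 2*p² (P(p) = (p² + p²) + 1 = 2*p² + 1 = 1 + 2*p²)
(n(-48) + 1736)*(√(803 + 1026) + P(K(6))) = (-48 + 1736)*(√(803 + 1026) + (1 + 2*(-½)²)) = 1688*(√1829 + (1 + 2*(¼))) = 1688*(√1829 + (1 + ½)) = 1688*(√1829 + 3/2) = 1688*(3/2 + √1829) = 2532 + 1688*√1829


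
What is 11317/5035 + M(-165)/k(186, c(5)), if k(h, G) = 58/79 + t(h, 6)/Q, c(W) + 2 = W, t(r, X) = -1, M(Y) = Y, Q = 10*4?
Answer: -866629201/3761145 ≈ -230.42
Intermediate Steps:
Q = 40
c(W) = -2 + W
k(h, G) = 2241/3160 (k(h, G) = 58/79 - 1/40 = 2241/3160)
11317/5035 + M(-165)/k(186, c(5)) = 11317/5035 - 165/2241/3160 = 11317*(1/5035) - 165*3160/2241 = 11317/5035 - 173800/747 = -866629201/3761145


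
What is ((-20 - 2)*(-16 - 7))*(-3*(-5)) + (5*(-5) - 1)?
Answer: 7564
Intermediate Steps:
((-20 - 2)*(-16 - 7))*(-3*(-5)) + (5*(-5) - 1) = -22*(-23)*15 + (-25 - 1) = 506*15 - 26 = 7590 - 26 = 7564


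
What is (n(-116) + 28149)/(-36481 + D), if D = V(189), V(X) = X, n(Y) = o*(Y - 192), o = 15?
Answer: -23529/36292 ≈ -0.64832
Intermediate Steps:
n(Y) = -2880 + 15*Y (n(Y) = 15*(Y - 192) = 15*(-192 + Y) = -2880 + 15*Y)
D = 189
(n(-116) + 28149)/(-36481 + D) = ((-2880 + 15*(-116)) + 28149)/(-36481 + 189) = ((-2880 - 1740) + 28149)/(-36292) = (-4620 + 28149)*(-1/36292) = 23529*(-1/36292) = -23529/36292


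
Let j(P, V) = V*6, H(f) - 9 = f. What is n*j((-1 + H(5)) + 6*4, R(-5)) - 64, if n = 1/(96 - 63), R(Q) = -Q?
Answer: -694/11 ≈ -63.091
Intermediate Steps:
H(f) = 9 + f
n = 1/33 ≈ 0.030303
j(P, V) = 6*V
n*j((-1 + H(5)) + 6*4, R(-5)) - 64 = (6*(-1*(-5)))/33 - 64 = (6*5)/33 - 64 = (1/33)*30 - 64 = 10/11 - 64 = -694/11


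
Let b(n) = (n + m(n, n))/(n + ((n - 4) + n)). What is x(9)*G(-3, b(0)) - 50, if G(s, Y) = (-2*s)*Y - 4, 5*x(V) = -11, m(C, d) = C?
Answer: -206/5 ≈ -41.200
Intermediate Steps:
x(V) = -11/5 (x(V) = (1/5)*(-11) = -11/5)
b(n) = 2*n/(-4 + 3*n) (b(n) = (n + n)/(n + ((n - 4) + n)) = (2*n)/(n + ((-4 + n) + n)) = (2*n)/(n + (-4 + 2*n)) = (2*n)/(-4 + 3*n) = 2*n/(-4 + 3*n))
G(s, Y) = -4 - 2*Y*s (G(s, Y) = -2*Y*s - 4 = -4 - 2*Y*s)
x(9)*G(-3, b(0)) - 50 = -11*(-4 - 2*2*0/(-4 + 3*0)*(-3))/5 - 50 = -11*(-4 - 2*2*0/(-4 + 0)*(-3))/5 - 50 = -11*(-4 - 2*2*0/(-4)*(-3))/5 - 50 = -11*(-4 - 2*2*0*(-1/4)*(-3))/5 - 50 = -11*(-4 - 2*0*(-3))/5 - 50 = -11*(-4 + 0)/5 - 50 = -11/5*(-4) - 50 = 44/5 - 50 = -206/5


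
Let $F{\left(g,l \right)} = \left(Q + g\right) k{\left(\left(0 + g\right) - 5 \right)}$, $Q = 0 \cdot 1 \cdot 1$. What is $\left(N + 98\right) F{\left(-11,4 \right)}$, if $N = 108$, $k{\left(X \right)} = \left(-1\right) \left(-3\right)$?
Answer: $-6798$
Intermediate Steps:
$k{\left(X \right)} = 3$
$Q = 0$ ($Q = 0 \cdot 1 = 0$)
$F{\left(g,l \right)} = 3 g$ ($F{\left(g,l \right)} = \left(0 + g\right) 3 = g 3 = 3 g$)
$\left(N + 98\right) F{\left(-11,4 \right)} = \left(108 + 98\right) 3 \left(-11\right) = 206 \left(-33\right) = -6798$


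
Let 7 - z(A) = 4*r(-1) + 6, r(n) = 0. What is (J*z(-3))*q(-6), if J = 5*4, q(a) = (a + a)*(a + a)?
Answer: 2880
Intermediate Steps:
q(a) = 4*a**2 (q(a) = (2*a)*(2*a) = 4*a**2)
J = 20
z(A) = 1 (z(A) = 7 - (4*0 + 6) = 7 - (0 + 6) = 7 - 1*6 = 7 - 6 = 1)
(J*z(-3))*q(-6) = (20*1)*(4*(-6)**2) = 20*(4*36) = 20*144 = 2880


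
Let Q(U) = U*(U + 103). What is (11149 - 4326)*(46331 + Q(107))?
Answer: 469429223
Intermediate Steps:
Q(U) = U*(103 + U)
(11149 - 4326)*(46331 + Q(107)) = (11149 - 4326)*(46331 + 107*(103 + 107)) = 6823*(46331 + 107*210) = 6823*(46331 + 22470) = 6823*68801 = 469429223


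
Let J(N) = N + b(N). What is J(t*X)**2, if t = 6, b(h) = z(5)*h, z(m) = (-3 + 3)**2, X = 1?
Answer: 36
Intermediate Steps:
z(m) = 0 (z(m) = 0**2 = 0)
b(h) = 0 (b(h) = 0*h = 0)
J(N) = N (J(N) = N + 0 = N)
J(t*X)**2 = (6*1)**2 = 6**2 = 36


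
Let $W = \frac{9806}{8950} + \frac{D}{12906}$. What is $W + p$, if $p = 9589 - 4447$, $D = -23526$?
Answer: $\frac{16496159276}{3208575} \approx 5141.3$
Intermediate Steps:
$W = - \frac{2333374}{3208575}$ ($W = \frac{9806}{8950} - \frac{23526}{12906} = 9806 \cdot \frac{1}{8950} - \frac{1307}{717} = \frac{4903}{4475} - \frac{1307}{717} = - \frac{2333374}{3208575} \approx -0.72723$)
$p = 5142$ ($p = 9589 - 4447 = 5142$)
$W + p = - \frac{2333374}{3208575} + 5142 = \frac{16496159276}{3208575}$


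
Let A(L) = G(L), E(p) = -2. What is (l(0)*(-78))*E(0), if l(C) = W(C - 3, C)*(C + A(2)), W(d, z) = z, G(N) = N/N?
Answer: 0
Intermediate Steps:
G(N) = 1
A(L) = 1
l(C) = C*(1 + C) (l(C) = C*(C + 1) = C*(1 + C))
(l(0)*(-78))*E(0) = ((0*(1 + 0))*(-78))*(-2) = ((0*1)*(-78))*(-2) = (0*(-78))*(-2) = 0*(-2) = 0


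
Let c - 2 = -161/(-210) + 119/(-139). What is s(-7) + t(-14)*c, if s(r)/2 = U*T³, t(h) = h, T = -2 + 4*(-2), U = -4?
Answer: 16624231/2085 ≈ 7973.3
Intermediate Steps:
T = -10 (T = -2 - 8 = -10)
c = 7967/4170 (c = 2 + (-161/(-210) + 119/(-139)) = 2 + (-161*(-1/210) + 119*(-1/139)) = 2 + (23/30 - 119/139) = 2 - 373/4170 = 7967/4170 ≈ 1.9106)
s(r) = 8000 (s(r) = 2*(-4*(-10)³) = 2*(-4*(-1000)) = 2*4000 = 8000)
s(-7) + t(-14)*c = 8000 - 14*7967/4170 = 8000 - 55769/2085 = 16624231/2085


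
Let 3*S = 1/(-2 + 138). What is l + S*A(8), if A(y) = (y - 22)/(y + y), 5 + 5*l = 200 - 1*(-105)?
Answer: 195833/3264 ≈ 59.998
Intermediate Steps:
l = 60 (l = -1 + (200 - 1*(-105))/5 = -1 + (200 + 105)/5 = -1 + (1/5)*305 = -1 + 61 = 60)
A(y) = (-22 + y)/(2*y) (A(y) = (-22 + y)/((2*y)) = (-22 + y)*(1/(2*y)) = (-22 + y)/(2*y))
S = 1/408 (S = 1/(3*(-2 + 138)) = (1/3)/136 = (1/3)*(1/136) = 1/408 ≈ 0.0024510)
l + S*A(8) = 60 + ((1/2)*(-22 + 8)/8)/408 = 60 + ((1/2)*(1/8)*(-14))/408 = 60 + (1/408)*(-7/8) = 60 - 7/3264 = 195833/3264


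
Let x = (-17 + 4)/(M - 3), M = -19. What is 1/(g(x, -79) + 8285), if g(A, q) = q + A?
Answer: 22/180545 ≈ 0.00012185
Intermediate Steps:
x = 13/22 (x = (-17 + 4)/(-19 - 3) = -13/(-22) = -13*(-1/22) = 13/22 ≈ 0.59091)
g(A, q) = A + q
1/(g(x, -79) + 8285) = 1/((13/22 - 79) + 8285) = 1/(-1725/22 + 8285) = 1/(180545/22) = 22/180545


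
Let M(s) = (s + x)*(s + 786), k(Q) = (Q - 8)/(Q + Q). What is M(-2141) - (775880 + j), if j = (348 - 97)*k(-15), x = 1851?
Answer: -11493673/30 ≈ -3.8312e+5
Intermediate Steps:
k(Q) = (-8 + Q)/(2*Q) (k(Q) = (-8 + Q)/((2*Q)) = (-8 + Q)*(1/(2*Q)) = (-8 + Q)/(2*Q))
M(s) = (786 + s)*(1851 + s) (M(s) = (s + 1851)*(s + 786) = (1851 + s)*(786 + s) = (786 + s)*(1851 + s))
j = 5773/30 (j = (348 - 97)*((1/2)*(-8 - 15)/(-15)) = 251*((1/2)*(-1/15)*(-23)) = 251*(23/30) = 5773/30 ≈ 192.43)
M(-2141) - (775880 + j) = (1454886 + (-2141)**2 + 2637*(-2141)) - (775880 + 5773/30) = (1454886 + 4583881 - 5645817) - 1*23282173/30 = 392950 - 23282173/30 = -11493673/30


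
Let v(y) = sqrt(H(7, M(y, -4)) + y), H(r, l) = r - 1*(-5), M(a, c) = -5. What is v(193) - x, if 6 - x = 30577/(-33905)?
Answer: -234007/33905 + sqrt(205) ≈ 7.4160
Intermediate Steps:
H(r, l) = 5 + r (H(r, l) = r + 5 = 5 + r)
v(y) = sqrt(12 + y) (v(y) = sqrt((5 + 7) + y) = sqrt(12 + y))
x = 234007/33905 (x = 6 - 30577/(-33905) = 6 - 30577*(-1)/33905 = 6 - 1*(-30577/33905) = 6 + 30577/33905 = 234007/33905 ≈ 6.9018)
v(193) - x = sqrt(12 + 193) - 1*234007/33905 = sqrt(205) - 234007/33905 = -234007/33905 + sqrt(205)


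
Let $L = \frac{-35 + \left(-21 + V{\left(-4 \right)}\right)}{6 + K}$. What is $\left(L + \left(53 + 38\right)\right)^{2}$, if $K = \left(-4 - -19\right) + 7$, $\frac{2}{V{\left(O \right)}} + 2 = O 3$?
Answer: $\frac{304258249}{38416} \approx 7920.1$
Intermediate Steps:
$V{\left(O \right)} = \frac{2}{-2 + 3 O}$ ($V{\left(O \right)} = \frac{2}{-2 + O 3} = \frac{2}{-2 + 3 O}$)
$K = 22$ ($K = \left(-4 + 19\right) + 7 = 15 + 7 = 22$)
$L = - \frac{393}{196}$ ($L = \frac{-35 - \left(21 - \frac{2}{-2 + 3 \left(-4\right)}\right)}{6 + 22} = \frac{-35 - \left(21 - \frac{2}{-2 - 12}\right)}{28} = \left(-35 - \left(21 - \frac{2}{-14}\right)\right) \frac{1}{28} = \left(-35 + \left(-21 + 2 \left(- \frac{1}{14}\right)\right)\right) \frac{1}{28} = \left(-35 - \frac{148}{7}\right) \frac{1}{28} = \left(- \frac{393}{7}\right) \frac{1}{28} = - \frac{393}{196} \approx -2.0051$)
$\left(L + \left(53 + 38\right)\right)^{2} = \left(- \frac{393}{196} + \left(53 + 38\right)\right)^{2} = \left(- \frac{393}{196} + 91\right)^{2} = \left(\frac{17443}{196}\right)^{2} = \frac{304258249}{38416}$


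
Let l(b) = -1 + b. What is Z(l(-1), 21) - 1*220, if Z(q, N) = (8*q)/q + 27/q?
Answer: -451/2 ≈ -225.50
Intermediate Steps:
Z(q, N) = 8 + 27/q
Z(l(-1), 21) - 1*220 = (8 + 27/(-1 - 1)) - 1*220 = (8 + 27/(-2)) - 220 = (8 + 27*(-1/2)) - 220 = (8 - 27/2) - 220 = -11/2 - 220 = -451/2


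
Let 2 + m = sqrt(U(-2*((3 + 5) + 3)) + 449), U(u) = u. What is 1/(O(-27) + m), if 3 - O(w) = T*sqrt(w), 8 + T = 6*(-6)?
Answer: 1/(1 + sqrt(427) + 132*I*sqrt(3)) ≈ 0.00041076 - 0.0043349*I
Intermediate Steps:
T = -44 (T = -8 + 6*(-6) = -8 - 36 = -44)
O(w) = 3 + 44*sqrt(w) (O(w) = 3 - (-44)*sqrt(w) = 3 + 44*sqrt(w))
m = -2 + sqrt(427) (m = -2 + sqrt(-2*((3 + 5) + 3) + 449) = -2 + sqrt(-2*(8 + 3) + 449) = -2 + sqrt(-2*11 + 449) = -2 + sqrt(-22 + 449) = -2 + sqrt(427) ≈ 18.664)
1/(O(-27) + m) = 1/((3 + 44*sqrt(-27)) + (-2 + sqrt(427))) = 1/((3 + 44*(3*I*sqrt(3))) + (-2 + sqrt(427))) = 1/((3 + 132*I*sqrt(3)) + (-2 + sqrt(427))) = 1/(1 + sqrt(427) + 132*I*sqrt(3))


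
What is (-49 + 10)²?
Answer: 1521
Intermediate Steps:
(-49 + 10)² = (-39)² = 1521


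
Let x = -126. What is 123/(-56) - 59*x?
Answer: 416181/56 ≈ 7431.8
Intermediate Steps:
123/(-56) - 59*x = 123/(-56) - 59*(-126) = 123*(-1/56) + 7434 = -123/56 + 7434 = 416181/56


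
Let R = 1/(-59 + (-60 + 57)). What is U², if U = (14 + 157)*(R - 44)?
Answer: 217770622281/3844 ≈ 5.6652e+7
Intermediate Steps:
R = -1/62 (R = 1/(-59 - 3) = 1/(-62) = -1/62 ≈ -0.016129)
U = -466659/62 (U = (14 + 157)*(-1/62 - 44) = 171*(-2729/62) = -466659/62 ≈ -7526.8)
U² = (-466659/62)² = 217770622281/3844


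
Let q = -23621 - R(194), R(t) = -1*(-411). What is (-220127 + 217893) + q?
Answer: -26266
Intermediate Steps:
R(t) = 411
q = -24032 (q = -23621 - 1*411 = -23621 - 411 = -24032)
(-220127 + 217893) + q = (-220127 + 217893) - 24032 = -2234 - 24032 = -26266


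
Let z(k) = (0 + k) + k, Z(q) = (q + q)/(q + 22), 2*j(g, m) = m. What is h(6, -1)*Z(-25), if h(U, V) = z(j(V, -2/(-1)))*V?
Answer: -100/3 ≈ -33.333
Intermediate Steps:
j(g, m) = m/2
Z(q) = 2*q/(22 + q) (Z(q) = (2*q)/(22 + q) = 2*q/(22 + q))
z(k) = 2*k (z(k) = k + k = 2*k)
h(U, V) = 2*V (h(U, V) = (2*((-2/(-1))/2))*V = (2*((-2*(-1))/2))*V = (2*((½)*2))*V = (2*1)*V = 2*V)
h(6, -1)*Z(-25) = (2*(-1))*(2*(-25)/(22 - 25)) = -4*(-25)/(-3) = -4*(-25)*(-1)/3 = -2*50/3 = -100/3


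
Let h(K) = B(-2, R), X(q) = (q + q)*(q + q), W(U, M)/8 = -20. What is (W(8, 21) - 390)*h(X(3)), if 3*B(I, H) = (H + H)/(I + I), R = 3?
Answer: 275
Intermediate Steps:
W(U, M) = -160 (W(U, M) = 8*(-20) = -160)
X(q) = 4*q**2 (X(q) = (2*q)*(2*q) = 4*q**2)
B(I, H) = H/(3*I) (B(I, H) = ((H + H)/(I + I))/3 = ((2*H)/((2*I)))/3 = ((2*H)*(1/(2*I)))/3 = (H/I)/3 = H/(3*I))
h(K) = -1/2 (h(K) = (1/3)*3/(-2) = (1/3)*3*(-1/2) = -1/2)
(W(8, 21) - 390)*h(X(3)) = (-160 - 390)*(-1/2) = -550*(-1/2) = 275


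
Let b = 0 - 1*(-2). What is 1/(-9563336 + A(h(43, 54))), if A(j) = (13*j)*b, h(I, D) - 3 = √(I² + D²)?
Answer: -4781629/45727950176712 - 13*√4765/45727950176712 ≈ -1.0459e-7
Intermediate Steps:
h(I, D) = 3 + √(D² + I²) (h(I, D) = 3 + √(I² + D²) = 3 + √(D² + I²))
b = 2 (b = 0 + 2 = 2)
A(j) = 26*j (A(j) = (13*j)*2 = 26*j)
1/(-9563336 + A(h(43, 54))) = 1/(-9563336 + 26*(3 + √(54² + 43²))) = 1/(-9563336 + 26*(3 + √(2916 + 1849))) = 1/(-9563336 + 26*(3 + √4765)) = 1/(-9563336 + (78 + 26*√4765)) = 1/(-9563258 + 26*√4765)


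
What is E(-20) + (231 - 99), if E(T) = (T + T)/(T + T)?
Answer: 133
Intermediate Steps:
E(T) = 1 (E(T) = (2*T)/((2*T)) = (2*T)*(1/(2*T)) = 1)
E(-20) + (231 - 99) = 1 + (231 - 99) = 1 + 132 = 133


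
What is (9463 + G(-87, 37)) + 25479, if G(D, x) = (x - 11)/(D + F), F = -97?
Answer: 3214651/92 ≈ 34942.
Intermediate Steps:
G(D, x) = (-11 + x)/(-97 + D) (G(D, x) = (x - 11)/(D - 97) = (-11 + x)/(-97 + D))
(9463 + G(-87, 37)) + 25479 = (9463 + (-11 + 37)/(-97 - 87)) + 25479 = (9463 + 26/(-184)) + 25479 = (9463 - 1/184*26) + 25479 = (9463 - 13/92) + 25479 = 870583/92 + 25479 = 3214651/92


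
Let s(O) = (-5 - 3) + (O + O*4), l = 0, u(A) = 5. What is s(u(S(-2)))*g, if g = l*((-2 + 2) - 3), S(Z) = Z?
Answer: 0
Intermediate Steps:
s(O) = -8 + 5*O (s(O) = -8 + (O + 4*O) = -8 + 5*O)
g = 0 (g = 0*((-2 + 2) - 3) = 0*(0 - 3) = 0*(-3) = 0)
s(u(S(-2)))*g = (-8 + 5*5)*0 = (-8 + 25)*0 = 17*0 = 0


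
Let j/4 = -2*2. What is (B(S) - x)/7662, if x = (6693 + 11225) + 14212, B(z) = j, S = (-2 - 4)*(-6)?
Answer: -16073/3831 ≈ -4.1955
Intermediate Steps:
j = -16 (j = 4*(-2*2) = 4*(-4) = -16)
S = 36 (S = -6*(-6) = 36)
B(z) = -16
x = 32130 (x = 17918 + 14212 = 32130)
(B(S) - x)/7662 = (-16 - 1*32130)/7662 = (-16 - 32130)*(1/7662) = -32146*1/7662 = -16073/3831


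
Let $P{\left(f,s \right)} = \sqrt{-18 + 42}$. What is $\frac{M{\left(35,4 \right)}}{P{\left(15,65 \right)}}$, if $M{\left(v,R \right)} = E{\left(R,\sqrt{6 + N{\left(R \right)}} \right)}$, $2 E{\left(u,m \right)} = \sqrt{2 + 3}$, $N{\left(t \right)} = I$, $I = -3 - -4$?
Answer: $\frac{\sqrt{30}}{24} \approx 0.22822$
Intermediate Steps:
$I = 1$ ($I = -3 + 4 = 1$)
$N{\left(t \right)} = 1$
$E{\left(u,m \right)} = \frac{\sqrt{5}}{2}$ ($E{\left(u,m \right)} = \frac{\sqrt{2 + 3}}{2} = \frac{\sqrt{5}}{2}$)
$M{\left(v,R \right)} = \frac{\sqrt{5}}{2}$
$P{\left(f,s \right)} = 2 \sqrt{6}$ ($P{\left(f,s \right)} = \sqrt{24} = 2 \sqrt{6}$)
$\frac{M{\left(35,4 \right)}}{P{\left(15,65 \right)}} = \frac{\frac{1}{2} \sqrt{5}}{2 \sqrt{6}} = \frac{\sqrt{5}}{2} \frac{\sqrt{6}}{12} = \frac{\sqrt{30}}{24}$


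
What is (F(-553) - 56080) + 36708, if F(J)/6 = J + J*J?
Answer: 1812164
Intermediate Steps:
F(J) = 6*J + 6*J² (F(J) = 6*(J + J*J) = 6*(J + J²) = 6*J + 6*J²)
(F(-553) - 56080) + 36708 = (6*(-553)*(1 - 553) - 56080) + 36708 = (6*(-553)*(-552) - 56080) + 36708 = (1831536 - 56080) + 36708 = 1775456 + 36708 = 1812164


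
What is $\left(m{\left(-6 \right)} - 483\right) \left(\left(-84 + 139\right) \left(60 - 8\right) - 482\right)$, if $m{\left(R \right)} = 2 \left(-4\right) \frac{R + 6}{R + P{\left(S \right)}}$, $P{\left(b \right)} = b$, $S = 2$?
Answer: $-1148574$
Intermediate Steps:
$m{\left(R \right)} = - \frac{8 \left(6 + R\right)}{2 + R}$ ($m{\left(R \right)} = 2 \left(-4\right) \frac{R + 6}{R + 2} = - 8 \frac{6 + R}{2 + R} = - \frac{8 \left(6 + R\right)}{2 + R}$)
$\left(m{\left(-6 \right)} - 483\right) \left(\left(-84 + 139\right) \left(60 - 8\right) - 482\right) = \left(\frac{8 \left(-6 - -6\right)}{2 - 6} - 483\right) \left(\left(-84 + 139\right) \left(60 - 8\right) - 482\right) = \left(\frac{8 \left(-6 + 6\right)}{-4} - 483\right) \left(55 \cdot 52 - 482\right) = \left(8 \left(- \frac{1}{4}\right) 0 - 483\right) \left(2860 - 482\right) = \left(0 - 483\right) 2378 = \left(-483\right) 2378 = -1148574$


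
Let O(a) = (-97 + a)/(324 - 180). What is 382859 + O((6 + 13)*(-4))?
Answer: 55131523/144 ≈ 3.8286e+5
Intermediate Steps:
O(a) = -97/144 + a/144 (O(a) = (-97 + a)/144 = (-97 + a)*(1/144) = -97/144 + a/144)
382859 + O((6 + 13)*(-4)) = 382859 + (-97/144 + ((6 + 13)*(-4))/144) = 382859 + (-97/144 + (19*(-4))/144) = 382859 + (-97/144 + (1/144)*(-76)) = 382859 + (-97/144 - 19/36) = 382859 - 173/144 = 55131523/144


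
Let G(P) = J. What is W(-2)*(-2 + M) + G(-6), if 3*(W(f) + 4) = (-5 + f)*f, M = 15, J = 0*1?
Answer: 26/3 ≈ 8.6667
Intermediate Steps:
J = 0
G(P) = 0
W(f) = -4 + f*(-5 + f)/3 (W(f) = -4 + ((-5 + f)*f)/3 = -4 + (f*(-5 + f))/3 = -4 + f*(-5 + f)/3)
W(-2)*(-2 + M) + G(-6) = (-4 - 5/3*(-2) + (⅓)*(-2)²)*(-2 + 15) + 0 = (-4 + 10/3 + (⅓)*4)*13 + 0 = (-4 + 10/3 + 4/3)*13 + 0 = (⅔)*13 + 0 = 26/3 + 0 = 26/3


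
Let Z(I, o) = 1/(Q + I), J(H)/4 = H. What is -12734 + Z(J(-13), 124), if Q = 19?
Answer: -420223/33 ≈ -12734.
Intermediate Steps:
J(H) = 4*H
Z(I, o) = 1/(19 + I)
-12734 + Z(J(-13), 124) = -12734 + 1/(19 + 4*(-13)) = -12734 + 1/(19 - 52) = -12734 + 1/(-33) = -12734 - 1/33 = -420223/33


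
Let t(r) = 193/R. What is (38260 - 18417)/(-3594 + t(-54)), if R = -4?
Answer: -79372/14569 ≈ -5.4480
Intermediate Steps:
t(r) = -193/4 (t(r) = 193/(-4) = 193*(-¼) = -193/4)
(38260 - 18417)/(-3594 + t(-54)) = (38260 - 18417)/(-3594 - 193/4) = 19843/(-14569/4) = 19843*(-4/14569) = -79372/14569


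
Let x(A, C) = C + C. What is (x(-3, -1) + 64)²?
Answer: 3844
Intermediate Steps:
x(A, C) = 2*C
(x(-3, -1) + 64)² = (2*(-1) + 64)² = (-2 + 64)² = 62² = 3844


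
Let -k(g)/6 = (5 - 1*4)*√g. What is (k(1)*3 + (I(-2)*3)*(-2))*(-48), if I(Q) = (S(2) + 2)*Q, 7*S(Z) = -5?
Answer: 864/7 ≈ 123.43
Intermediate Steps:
S(Z) = -5/7 (S(Z) = (⅐)*(-5) = -5/7)
I(Q) = 9*Q/7 (I(Q) = (-5/7 + 2)*Q = 9*Q/7)
k(g) = -6*√g (k(g) = -6*(5 - 1*4)*√g = -6*(5 - 4)*√g = -6*√g)
(k(1)*3 + (I(-2)*3)*(-2))*(-48) = (-6*√1*3 + (((9/7)*(-2))*3)*(-2))*(-48) = (-6*1*3 - 18/7*3*(-2))*(-48) = (-6*3 - 54/7*(-2))*(-48) = (-18 + 108/7)*(-48) = -18/7*(-48) = 864/7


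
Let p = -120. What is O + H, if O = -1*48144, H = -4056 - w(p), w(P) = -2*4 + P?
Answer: -52072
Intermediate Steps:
w(P) = -8 + P
H = -3928 (H = -4056 - (-8 - 120) = -4056 - 1*(-128) = -4056 + 128 = -3928)
O = -48144
O + H = -48144 - 3928 = -52072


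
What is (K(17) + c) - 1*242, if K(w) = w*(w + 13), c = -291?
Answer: -23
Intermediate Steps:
K(w) = w*(13 + w)
(K(17) + c) - 1*242 = (17*(13 + 17) - 291) - 1*242 = (17*30 - 291) - 242 = (510 - 291) - 242 = 219 - 242 = -23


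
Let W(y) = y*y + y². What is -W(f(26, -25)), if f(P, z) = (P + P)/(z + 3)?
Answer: -1352/121 ≈ -11.174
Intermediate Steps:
f(P, z) = 2*P/(3 + z) (f(P, z) = (2*P)/(3 + z) = 2*P/(3 + z))
W(y) = 2*y² (W(y) = y² + y² = 2*y²)
-W(f(26, -25)) = -2*(2*26/(3 - 25))² = -2*(2*26/(-22))² = -2*(2*26*(-1/22))² = -2*(-26/11)² = -2*676/121 = -1*1352/121 = -1352/121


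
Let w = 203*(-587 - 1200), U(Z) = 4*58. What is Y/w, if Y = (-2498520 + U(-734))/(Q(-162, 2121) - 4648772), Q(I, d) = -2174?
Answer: -1249144/843590910953 ≈ -1.4807e-6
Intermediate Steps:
U(Z) = 232
Y = 1249144/2325473 (Y = (-2498520 + 232)/(-2174 - 4648772) = -2498288/(-4650946) = -2498288*(-1/4650946) = 1249144/2325473 ≈ 0.53716)
w = -362761 (w = 203*(-1787) = -362761)
Y/w = (1249144/2325473)/(-362761) = (1249144/2325473)*(-1/362761) = -1249144/843590910953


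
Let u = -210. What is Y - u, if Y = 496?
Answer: 706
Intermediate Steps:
Y - u = 496 - 1*(-210) = 496 + 210 = 706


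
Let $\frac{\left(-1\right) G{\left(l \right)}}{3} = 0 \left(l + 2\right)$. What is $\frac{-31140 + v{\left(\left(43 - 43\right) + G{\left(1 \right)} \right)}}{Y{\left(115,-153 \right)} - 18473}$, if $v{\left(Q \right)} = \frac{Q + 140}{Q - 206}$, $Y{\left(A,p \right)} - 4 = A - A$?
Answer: $\frac{291590}{172937} \approx 1.6861$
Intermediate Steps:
$Y{\left(A,p \right)} = 4$ ($Y{\left(A,p \right)} = 4 + \left(A - A\right) = 4 + 0 = 4$)
$G{\left(l \right)} = 0$ ($G{\left(l \right)} = - 3 \cdot 0 \left(l + 2\right) = - 3 \cdot 0 \left(2 + l\right) = \left(-3\right) 0 = 0$)
$v{\left(Q \right)} = \frac{140 + Q}{-206 + Q}$
$\frac{-31140 + v{\left(\left(43 - 43\right) + G{\left(1 \right)} \right)}}{Y{\left(115,-153 \right)} - 18473} = \frac{-31140 + \frac{140 + \left(\left(43 - 43\right) + 0\right)}{-206 + \left(\left(43 - 43\right) + 0\right)}}{4 - 18473} = \frac{-31140 + \frac{140 + \left(0 + 0\right)}{-206 + \left(0 + 0\right)}}{-18469} = \left(-31140 + \frac{140 + 0}{-206 + 0}\right) \left(- \frac{1}{18469}\right) = \left(-31140 + \frac{1}{-206} \cdot 140\right) \left(- \frac{1}{18469}\right) = \left(-31140 - \frac{70}{103}\right) \left(- \frac{1}{18469}\right) = \left(- \frac{3207490}{103}\right) \left(- \frac{1}{18469}\right) = \frac{291590}{172937}$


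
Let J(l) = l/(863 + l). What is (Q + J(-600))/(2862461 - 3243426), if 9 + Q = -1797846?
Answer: 94567293/20038759 ≈ 4.7192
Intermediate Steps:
Q = -1797855 (Q = -9 - 1797846 = -1797855)
(Q + J(-600))/(2862461 - 3243426) = (-1797855 - 600/(863 - 600))/(2862461 - 3243426) = (-1797855 - 600/263)/(-380965) = (-1797855 - 600*1/263)*(-1/380965) = (-1797855 - 600/263)*(-1/380965) = -472836465/263*(-1/380965) = 94567293/20038759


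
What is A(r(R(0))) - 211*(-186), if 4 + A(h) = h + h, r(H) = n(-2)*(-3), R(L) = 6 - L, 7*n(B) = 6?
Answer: 274658/7 ≈ 39237.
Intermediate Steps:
n(B) = 6/7 (n(B) = (⅐)*6 = 6/7)
r(H) = -18/7 (r(H) = (6/7)*(-3) = -18/7)
A(h) = -4 + 2*h (A(h) = -4 + (h + h) = -4 + 2*h)
A(r(R(0))) - 211*(-186) = (-4 + 2*(-18/7)) - 211*(-186) = (-4 - 36/7) + 39246 = -64/7 + 39246 = 274658/7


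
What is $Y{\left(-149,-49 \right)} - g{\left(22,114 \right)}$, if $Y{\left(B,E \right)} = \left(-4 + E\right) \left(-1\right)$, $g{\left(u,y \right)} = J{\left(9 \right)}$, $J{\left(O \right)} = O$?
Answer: $44$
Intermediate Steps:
$g{\left(u,y \right)} = 9$
$Y{\left(B,E \right)} = 4 - E$
$Y{\left(-149,-49 \right)} - g{\left(22,114 \right)} = \left(4 - -49\right) - 9 = \left(4 + 49\right) - 9 = 53 - 9 = 44$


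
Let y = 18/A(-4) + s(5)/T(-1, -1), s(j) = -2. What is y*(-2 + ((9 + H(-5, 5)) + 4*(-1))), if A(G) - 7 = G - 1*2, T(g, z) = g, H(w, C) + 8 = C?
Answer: 0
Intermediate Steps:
H(w, C) = -8 + C
A(G) = 5 + G (A(G) = 7 + (G - 1*2) = 7 + (G - 2) = 7 + (-2 + G) = 5 + G)
y = 20 (y = 18/(5 - 4) - 2/(-1) = 18/1 - 2*(-1) = 18*1 + 2 = 18 + 2 = 20)
y*(-2 + ((9 + H(-5, 5)) + 4*(-1))) = 20*(-2 + ((9 + (-8 + 5)) + 4*(-1))) = 20*(-2 + ((9 - 3) - 4)) = 20*(-2 + (6 - 4)) = 20*(-2 + 2) = 20*0 = 0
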